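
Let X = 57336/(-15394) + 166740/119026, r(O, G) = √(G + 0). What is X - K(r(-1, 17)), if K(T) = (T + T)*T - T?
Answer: -16638852868/458071561 + √17 ≈ -32.201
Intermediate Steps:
r(O, G) = √G
X = -1064419794/458071561 (X = 57336*(-1/15394) + 166740*(1/119026) = -28668/7697 + 83370/59513 = -1064419794/458071561 ≈ -2.3237)
K(T) = -T + 2*T² (K(T) = (2*T)*T - T = 2*T² - T = -T + 2*T²)
X - K(r(-1, 17)) = -1064419794/458071561 - √17*(-1 + 2*√17)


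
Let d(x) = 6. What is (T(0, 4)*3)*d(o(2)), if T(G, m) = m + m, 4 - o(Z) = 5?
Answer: 144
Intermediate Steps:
o(Z) = -1 (o(Z) = 4 - 1*5 = 4 - 5 = -1)
T(G, m) = 2*m
(T(0, 4)*3)*d(o(2)) = ((2*4)*3)*6 = (8*3)*6 = 24*6 = 144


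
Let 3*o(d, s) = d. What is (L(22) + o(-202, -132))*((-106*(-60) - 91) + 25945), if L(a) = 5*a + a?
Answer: 2083172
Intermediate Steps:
o(d, s) = d/3
L(a) = 6*a
(L(22) + o(-202, -132))*((-106*(-60) - 91) + 25945) = (6*22 + (1/3)*(-202))*((-106*(-60) - 91) + 25945) = (132 - 202/3)*((6360 - 91) + 25945) = 194*(6269 + 25945)/3 = (194/3)*32214 = 2083172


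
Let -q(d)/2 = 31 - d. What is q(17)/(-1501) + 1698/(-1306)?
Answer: -1256065/980153 ≈ -1.2815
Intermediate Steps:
q(d) = -62 + 2*d (q(d) = -2*(31 - d) = -62 + 2*d)
q(17)/(-1501) + 1698/(-1306) = (-62 + 2*17)/(-1501) + 1698/(-1306) = (-62 + 34)*(-1/1501) + 1698*(-1/1306) = -28*(-1/1501) - 849/653 = 28/1501 - 849/653 = -1256065/980153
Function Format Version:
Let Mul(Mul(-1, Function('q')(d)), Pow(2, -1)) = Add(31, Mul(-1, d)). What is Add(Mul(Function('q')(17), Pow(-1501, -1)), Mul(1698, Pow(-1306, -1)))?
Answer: Rational(-1256065, 980153) ≈ -1.2815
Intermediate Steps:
Function('q')(d) = Add(-62, Mul(2, d)) (Function('q')(d) = Mul(-2, Add(31, Mul(-1, d))) = Add(-62, Mul(2, d)))
Add(Mul(Function('q')(17), Pow(-1501, -1)), Mul(1698, Pow(-1306, -1))) = Add(Mul(Add(-62, Mul(2, 17)), Pow(-1501, -1)), Mul(1698, Pow(-1306, -1))) = Add(Mul(Add(-62, 34), Rational(-1, 1501)), Mul(1698, Rational(-1, 1306))) = Add(Mul(-28, Rational(-1, 1501)), Rational(-849, 653)) = Add(Rational(28, 1501), Rational(-849, 653)) = Rational(-1256065, 980153)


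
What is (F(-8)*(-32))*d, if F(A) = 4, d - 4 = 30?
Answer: -4352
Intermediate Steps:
d = 34 (d = 4 + 30 = 34)
(F(-8)*(-32))*d = (4*(-32))*34 = -128*34 = -4352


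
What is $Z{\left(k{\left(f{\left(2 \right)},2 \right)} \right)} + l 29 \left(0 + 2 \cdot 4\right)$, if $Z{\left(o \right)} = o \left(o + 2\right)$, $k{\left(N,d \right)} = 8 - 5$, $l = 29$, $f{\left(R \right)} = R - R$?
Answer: $6743$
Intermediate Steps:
$f{\left(R \right)} = 0$
$k{\left(N,d \right)} = 3$ ($k{\left(N,d \right)} = 8 - 5 = 3$)
$Z{\left(o \right)} = o \left(2 + o\right)$
$Z{\left(k{\left(f{\left(2 \right)},2 \right)} \right)} + l 29 \left(0 + 2 \cdot 4\right) = 3 \left(2 + 3\right) + 29 \cdot 29 \left(0 + 2 \cdot 4\right) = 3 \cdot 5 + 841 \left(0 + 8\right) = 15 + 841 \cdot 8 = 15 + 6728 = 6743$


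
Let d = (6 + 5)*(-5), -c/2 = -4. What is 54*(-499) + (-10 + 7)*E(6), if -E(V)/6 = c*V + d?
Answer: -27072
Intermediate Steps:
c = 8 (c = -2*(-4) = 8)
d = -55 (d = 11*(-5) = -55)
E(V) = 330 - 48*V (E(V) = -6*(8*V - 55) = -6*(-55 + 8*V) = 330 - 48*V)
54*(-499) + (-10 + 7)*E(6) = 54*(-499) + (-10 + 7)*(330 - 48*6) = -26946 - 3*(330 - 288) = -26946 - 3*42 = -26946 - 126 = -27072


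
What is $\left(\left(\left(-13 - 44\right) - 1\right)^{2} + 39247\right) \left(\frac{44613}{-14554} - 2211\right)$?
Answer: $- \frac{1373075856777}{14554} \approx -9.4344 \cdot 10^{7}$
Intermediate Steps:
$\left(\left(\left(-13 - 44\right) - 1\right)^{2} + 39247\right) \left(\frac{44613}{-14554} - 2211\right) = \left(\left(\left(-13 - 44\right) - 1\right)^{2} + 39247\right) \left(44613 \left(- \frac{1}{14554}\right) - 2211\right) = \left(\left(-57 - 1\right)^{2} + 39247\right) \left(- \frac{44613}{14554} - 2211\right) = \left(\left(-58\right)^{2} + 39247\right) \left(- \frac{32223507}{14554}\right) = \left(3364 + 39247\right) \left(- \frac{32223507}{14554}\right) = 42611 \left(- \frac{32223507}{14554}\right) = - \frac{1373075856777}{14554}$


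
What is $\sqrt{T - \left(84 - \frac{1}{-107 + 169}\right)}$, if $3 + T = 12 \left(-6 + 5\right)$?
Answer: $\frac{19 i \sqrt{1054}}{62} \approx 9.9491 i$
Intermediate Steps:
$T = -15$ ($T = -3 + 12 \left(-6 + 5\right) = -3 + 12 \left(-1\right) = -3 - 12 = -15$)
$\sqrt{T - \left(84 - \frac{1}{-107 + 169}\right)} = \sqrt{-15 - \left(84 - \frac{1}{-107 + 169}\right)} = \sqrt{-15 - \left(84 - \frac{1}{62}\right)} = \sqrt{-15 + \left(\frac{1}{62} - 84\right)} = \sqrt{-15 - \frac{5207}{62}} = \sqrt{- \frac{6137}{62}} = \frac{19 i \sqrt{1054}}{62}$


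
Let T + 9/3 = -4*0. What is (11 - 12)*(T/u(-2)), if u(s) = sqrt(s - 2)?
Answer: -3*I/2 ≈ -1.5*I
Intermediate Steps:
T = -3 (T = -3 - 4*0 = -3 + 0 = -3)
u(s) = sqrt(-2 + s)
(11 - 12)*(T/u(-2)) = (11 - 12)*(-3/sqrt(-2 - 2)) = -(-3)/(sqrt(-4)) = -(-3)/(2*I) = -(-3)*(-I/2) = -3*I/2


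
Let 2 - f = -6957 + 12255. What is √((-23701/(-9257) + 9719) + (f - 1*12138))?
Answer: I*√660894757878/9257 ≈ 87.821*I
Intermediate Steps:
f = -5296 (f = 2 - (-6957 + 12255) = 2 - 1*5298 = 2 - 5298 = -5296)
√((-23701/(-9257) + 9719) + (f - 1*12138)) = √((-23701/(-9257) + 9719) + (-5296 - 1*12138)) = √((-23701*(-1/9257) + 9719) + (-5296 - 12138)) = √((23701/9257 + 9719) - 17434) = √(89992484/9257 - 17434) = √(-71394054/9257) = I*√660894757878/9257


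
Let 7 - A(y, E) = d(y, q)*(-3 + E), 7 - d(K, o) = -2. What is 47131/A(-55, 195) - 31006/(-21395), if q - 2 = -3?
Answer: -955006419/36820795 ≈ -25.937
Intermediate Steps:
q = -1 (q = 2 - 3 = -1)
d(K, o) = 9 (d(K, o) = 7 - 1*(-2) = 7 + 2 = 9)
A(y, E) = 34 - 9*E (A(y, E) = 7 - 9*(-3 + E) = 7 - (-27 + 9*E) = 7 + (27 - 9*E) = 34 - 9*E)
47131/A(-55, 195) - 31006/(-21395) = 47131/(34 - 9*195) - 31006/(-21395) = 47131/(34 - 1755) - 31006*(-1/21395) = 47131/(-1721) + 31006/21395 = 47131*(-1/1721) + 31006/21395 = -47131/1721 + 31006/21395 = -955006419/36820795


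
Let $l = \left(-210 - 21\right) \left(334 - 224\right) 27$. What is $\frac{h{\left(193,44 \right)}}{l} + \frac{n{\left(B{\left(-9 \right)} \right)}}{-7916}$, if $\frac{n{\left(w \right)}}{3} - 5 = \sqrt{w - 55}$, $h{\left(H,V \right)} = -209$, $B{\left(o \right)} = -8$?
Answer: $- \frac{392573}{246860460} - \frac{9 i \sqrt{7}}{7916} \approx -0.0015903 - 0.0030081 i$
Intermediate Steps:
$n{\left(w \right)} = 15 + 3 \sqrt{-55 + w}$ ($n{\left(w \right)} = 15 + 3 \sqrt{w - 55} = 15 + 3 \sqrt{-55 + w}$)
$l = -686070$ ($l = \left(-231\right) 110 \cdot 27 = \left(-25410\right) 27 = -686070$)
$\frac{h{\left(193,44 \right)}}{l} + \frac{n{\left(B{\left(-9 \right)} \right)}}{-7916} = - \frac{209}{-686070} + \frac{15 + 3 \sqrt{-55 - 8}}{-7916} = \left(-209\right) \left(- \frac{1}{686070}\right) + \left(15 + 3 \sqrt{-63}\right) \left(- \frac{1}{7916}\right) = \frac{19}{62370} + \left(15 + 3 \cdot 3 i \sqrt{7}\right) \left(- \frac{1}{7916}\right) = \frac{19}{62370} + \left(15 + 9 i \sqrt{7}\right) \left(- \frac{1}{7916}\right) = \frac{19}{62370} - \left(\frac{15}{7916} + \frac{9 i \sqrt{7}}{7916}\right) = - \frac{392573}{246860460} - \frac{9 i \sqrt{7}}{7916}$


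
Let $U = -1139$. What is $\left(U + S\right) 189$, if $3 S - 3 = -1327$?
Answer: $-298683$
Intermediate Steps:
$S = - \frac{1324}{3}$ ($S = 1 + \frac{1}{3} \left(-1327\right) = 1 - \frac{1327}{3} = - \frac{1324}{3} \approx -441.33$)
$\left(U + S\right) 189 = \left(-1139 - \frac{1324}{3}\right) 189 = \left(- \frac{4741}{3}\right) 189 = -298683$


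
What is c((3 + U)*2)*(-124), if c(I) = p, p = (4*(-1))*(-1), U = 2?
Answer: -496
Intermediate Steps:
p = 4 (p = -4*(-1) = 4)
c(I) = 4
c((3 + U)*2)*(-124) = 4*(-124) = -496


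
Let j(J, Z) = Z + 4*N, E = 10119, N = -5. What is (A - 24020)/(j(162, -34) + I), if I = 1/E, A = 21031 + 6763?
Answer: -38189106/546425 ≈ -69.889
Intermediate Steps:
j(J, Z) = -20 + Z (j(J, Z) = Z + 4*(-5) = Z - 20 = -20 + Z)
A = 27794
I = 1/10119 ≈ 9.8824e-5
(A - 24020)/(j(162, -34) + I) = (27794 - 24020)/((-20 - 34) + 1/10119) = 3774/(-54 + 1/10119) = 3774/(-546425/10119) = 3774*(-10119/546425) = -38189106/546425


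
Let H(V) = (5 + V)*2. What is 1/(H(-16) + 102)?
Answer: 1/80 ≈ 0.012500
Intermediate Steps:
H(V) = 10 + 2*V
1/(H(-16) + 102) = 1/((10 + 2*(-16)) + 102) = 1/((10 - 32) + 102) = 1/(-22 + 102) = 1/80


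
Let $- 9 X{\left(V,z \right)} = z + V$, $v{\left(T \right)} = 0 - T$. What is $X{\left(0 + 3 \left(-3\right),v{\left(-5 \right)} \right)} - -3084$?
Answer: $\frac{27760}{9} \approx 3084.4$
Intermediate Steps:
$v{\left(T \right)} = - T$
$X{\left(V,z \right)} = - \frac{V}{9} - \frac{z}{9}$ ($X{\left(V,z \right)} = - \frac{z + V}{9} = - \frac{V + z}{9} = - \frac{V}{9} - \frac{z}{9}$)
$X{\left(0 + 3 \left(-3\right),v{\left(-5 \right)} \right)} - -3084 = \left(- \frac{0 + 3 \left(-3\right)}{9} - \frac{\left(-1\right) \left(-5\right)}{9}\right) - -3084 = \left(- \frac{0 - 9}{9} - \frac{5}{9}\right) + 3084 = \left(\left(- \frac{1}{9}\right) \left(-9\right) - \frac{5}{9}\right) + 3084 = \left(1 - \frac{5}{9}\right) + 3084 = \frac{4}{9} + 3084 = \frac{27760}{9}$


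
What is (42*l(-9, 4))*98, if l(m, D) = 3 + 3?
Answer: 24696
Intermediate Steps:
l(m, D) = 6
(42*l(-9, 4))*98 = (42*6)*98 = 252*98 = 24696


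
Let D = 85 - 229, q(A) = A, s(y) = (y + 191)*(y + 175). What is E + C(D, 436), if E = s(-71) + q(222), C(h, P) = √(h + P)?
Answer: 12702 + 2*√73 ≈ 12719.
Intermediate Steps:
s(y) = (175 + y)*(191 + y) (s(y) = (191 + y)*(175 + y) = (175 + y)*(191 + y))
D = -144
C(h, P) = √(P + h)
E = 12702 (E = (33425 + (-71)² + 366*(-71)) + 222 = (33425 + 5041 - 25986) + 222 = 12480 + 222 = 12702)
E + C(D, 436) = 12702 + √(436 - 144) = 12702 + √292 = 12702 + 2*√73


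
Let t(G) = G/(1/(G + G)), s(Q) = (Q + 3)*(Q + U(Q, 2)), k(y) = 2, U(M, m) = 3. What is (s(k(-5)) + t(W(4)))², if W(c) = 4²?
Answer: 288369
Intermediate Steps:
W(c) = 16
s(Q) = (3 + Q)² (s(Q) = (Q + 3)*(Q + 3) = (3 + Q)*(3 + Q) = (3 + Q)²)
t(G) = 2*G² (t(G) = G/(1/(2*G)) = G/((1/(2*G))) = G*(2*G) = 2*G²)
(s(k(-5)) + t(W(4)))² = ((9 + 2² + 6*2) + 2*16²)² = ((9 + 4 + 12) + 2*256)² = (25 + 512)² = 537² = 288369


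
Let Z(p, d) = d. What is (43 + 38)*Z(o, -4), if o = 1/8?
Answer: -324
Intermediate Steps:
o = 1/8 ≈ 0.12500
(43 + 38)*Z(o, -4) = (43 + 38)*(-4) = 81*(-4) = -324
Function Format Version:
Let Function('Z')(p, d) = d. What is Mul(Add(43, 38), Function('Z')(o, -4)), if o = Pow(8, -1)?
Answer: -324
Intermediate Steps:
o = Rational(1, 8) ≈ 0.12500
Mul(Add(43, 38), Function('Z')(o, -4)) = Mul(Add(43, 38), -4) = Mul(81, -4) = -324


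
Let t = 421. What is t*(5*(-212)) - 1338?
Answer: -447598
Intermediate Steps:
t*(5*(-212)) - 1338 = 421*(5*(-212)) - 1338 = 421*(-1060) - 1338 = -446260 - 1338 = -447598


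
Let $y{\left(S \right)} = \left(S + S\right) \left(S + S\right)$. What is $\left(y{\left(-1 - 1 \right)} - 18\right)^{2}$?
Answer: $4$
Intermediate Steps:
$y{\left(S \right)} = 4 S^{2}$ ($y{\left(S \right)} = 2 S 2 S = 4 S^{2}$)
$\left(y{\left(-1 - 1 \right)} - 18\right)^{2} = \left(4 \left(-1 - 1\right)^{2} - 18\right)^{2} = \left(4 \left(-2\right)^{2} - 18\right)^{2} = \left(4 \cdot 4 - 18\right)^{2} = \left(16 - 18\right)^{2} = \left(-2\right)^{2} = 4$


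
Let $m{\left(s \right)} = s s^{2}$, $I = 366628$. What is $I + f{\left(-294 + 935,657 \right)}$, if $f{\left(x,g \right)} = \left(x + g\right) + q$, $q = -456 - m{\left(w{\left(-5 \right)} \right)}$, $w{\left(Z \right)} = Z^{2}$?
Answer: $351845$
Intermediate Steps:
$m{\left(s \right)} = s^{3}$
$q = -16081$ ($q = -456 - \left(\left(-5\right)^{2}\right)^{3} = -456 - 25^{3} = -456 - 15625 = -16081$)
$f{\left(x,g \right)} = -16081 + g + x$ ($f{\left(x,g \right)} = \left(x + g\right) - 16081 = \left(g + x\right) - 16081 = -16081 + g + x$)
$I + f{\left(-294 + 935,657 \right)} = 366628 + \left(-16081 + 657 + \left(-294 + 935\right)\right) = 366628 + \left(-16081 + 657 + 641\right) = 366628 - 14783 = 351845$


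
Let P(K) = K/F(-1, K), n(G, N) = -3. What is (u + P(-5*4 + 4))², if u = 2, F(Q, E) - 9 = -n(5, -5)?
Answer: 4/9 ≈ 0.44444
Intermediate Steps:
F(Q, E) = 12 (F(Q, E) = 9 - 1*(-3) = 9 + 3 = 12)
P(K) = K/12
(u + P(-5*4 + 4))² = (2 + (-5*4 + 4)/12)² = (2 + (-20 + 4)/12)² = (2 + (1/12)*(-16))² = (2 - 4/3)² = (⅔)² = 4/9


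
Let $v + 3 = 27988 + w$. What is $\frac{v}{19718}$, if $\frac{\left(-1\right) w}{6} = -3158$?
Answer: $\frac{46933}{19718} \approx 2.3802$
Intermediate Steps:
$w = 18948$ ($w = \left(-6\right) \left(-3158\right) = 18948$)
$v = 46933$ ($v = -3 + \left(27988 + 18948\right) = -3 + 46936 = 46933$)
$\frac{v}{19718} = \frac{46933}{19718}$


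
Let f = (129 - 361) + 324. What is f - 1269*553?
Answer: -701665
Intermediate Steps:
f = 92 (f = -232 + 324 = 92)
f - 1269*553 = 92 - 1269*553 = 92 - 701757 = -701665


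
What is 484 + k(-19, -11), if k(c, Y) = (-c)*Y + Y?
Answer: 264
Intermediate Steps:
k(c, Y) = Y - Y*c (k(c, Y) = -Y*c + Y = Y - Y*c)
484 + k(-19, -11) = 484 - 11*(1 - 1*(-19)) = 484 - 11*(1 + 19) = 484 - 11*20 = 484 - 220 = 264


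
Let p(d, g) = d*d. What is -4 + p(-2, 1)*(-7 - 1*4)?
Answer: -48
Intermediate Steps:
p(d, g) = d**2
-4 + p(-2, 1)*(-7 - 1*4) = -4 + (-2)**2*(-7 - 1*4) = -4 + 4*(-7 - 4) = -4 + 4*(-11) = -4 - 44 = -48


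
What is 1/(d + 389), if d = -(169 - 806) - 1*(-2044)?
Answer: 1/3070 ≈ 0.00032573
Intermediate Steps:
d = 2681 (d = -1*(-637) + 2044 = 637 + 2044 = 2681)
1/(d + 389) = 1/(2681 + 389) = 1/3070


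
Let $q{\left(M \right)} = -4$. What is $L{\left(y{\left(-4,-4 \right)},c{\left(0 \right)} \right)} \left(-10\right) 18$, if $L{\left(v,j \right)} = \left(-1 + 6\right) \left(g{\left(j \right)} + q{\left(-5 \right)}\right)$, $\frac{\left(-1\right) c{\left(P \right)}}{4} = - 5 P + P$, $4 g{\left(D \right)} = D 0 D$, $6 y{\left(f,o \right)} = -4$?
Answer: $3600$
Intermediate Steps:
$y{\left(f,o \right)} = - \frac{2}{3}$ ($y{\left(f,o \right)} = \frac{1}{6} \left(-4\right) = - \frac{2}{3}$)
$g{\left(D \right)} = 0$ ($g{\left(D \right)} = \frac{D 0 D}{4} = \frac{0 D}{4} = \frac{1}{4} \cdot 0 = 0$)
$c{\left(P \right)} = 16 P$ ($c{\left(P \right)} = - 4 \left(- 5 P + P\right) = - 4 \left(- 4 P\right) = 16 P$)
$L{\left(v,j \right)} = -20$ ($L{\left(v,j \right)} = \left(-1 + 6\right) \left(0 - 4\right) = 5 \left(-4\right) = -20$)
$L{\left(y{\left(-4,-4 \right)},c{\left(0 \right)} \right)} \left(-10\right) 18 = \left(-20\right) \left(-10\right) 18 = 200 \cdot 18 = 3600$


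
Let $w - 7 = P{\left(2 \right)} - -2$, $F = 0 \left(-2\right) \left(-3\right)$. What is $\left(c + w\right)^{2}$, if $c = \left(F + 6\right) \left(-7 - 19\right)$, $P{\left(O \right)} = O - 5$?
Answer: $22500$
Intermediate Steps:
$F = 0$ ($F = 0 \left(-3\right) = 0$)
$P{\left(O \right)} = -5 + O$
$w = 6$ ($w = 7 + \left(\left(-5 + 2\right) - -2\right) = 7 + \left(-3 + 2\right) = 7 - 1 = 6$)
$c = -156$ ($c = \left(0 + 6\right) \left(-7 - 19\right) = 6 \left(-26\right) = -156$)
$\left(c + w\right)^{2} = \left(-156 + 6\right)^{2} = \left(-150\right)^{2} = 22500$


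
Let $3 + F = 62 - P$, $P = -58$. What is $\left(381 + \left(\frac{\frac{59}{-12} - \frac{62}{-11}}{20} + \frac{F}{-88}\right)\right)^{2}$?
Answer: $\frac{40194235225}{278784} \approx 1.4418 \cdot 10^{5}$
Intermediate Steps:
$F = 117$ ($F = -3 + \left(62 - -58\right) = -3 + \left(62 + 58\right) = -3 + 120 = 117$)
$\left(381 + \left(\frac{\frac{59}{-12} - \frac{62}{-11}}{20} + \frac{F}{-88}\right)\right)^{2} = \left(381 + \left(\frac{\frac{59}{-12} - \frac{62}{-11}}{20} + \frac{117}{-88}\right)\right)^{2} = \left(381 + \left(\left(59 \left(- \frac{1}{12}\right) - - \frac{62}{11}\right) \frac{1}{20} + 117 \left(- \frac{1}{88}\right)\right)\right)^{2} = \left(381 - \left(\frac{117}{88} - \left(- \frac{59}{12} + \frac{62}{11}\right) \frac{1}{20}\right)\right)^{2} = \left(381 + \left(\frac{95}{132} \cdot \frac{1}{20} - \frac{117}{88}\right)\right)^{2} = \left(381 + \left(\frac{19}{528} - \frac{117}{88}\right)\right)^{2} = \left(381 - \frac{683}{528}\right)^{2} = \left(\frac{200485}{528}\right)^{2} = \frac{40194235225}{278784}$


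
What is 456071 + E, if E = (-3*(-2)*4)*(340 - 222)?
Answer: 458903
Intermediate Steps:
E = 2832 (E = (6*4)*118 = 24*118 = 2832)
456071 + E = 456071 + 2832 = 458903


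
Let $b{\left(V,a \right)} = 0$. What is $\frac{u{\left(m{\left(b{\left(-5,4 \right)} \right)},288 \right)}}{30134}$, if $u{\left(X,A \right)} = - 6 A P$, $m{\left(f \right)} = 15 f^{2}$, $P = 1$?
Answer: $- \frac{864}{15067} \approx -0.057344$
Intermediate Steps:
$u{\left(X,A \right)} = - 6 A$ ($u{\left(X,A \right)} = - 6 A 1 = - 6 A$)
$\frac{u{\left(m{\left(b{\left(-5,4 \right)} \right)},288 \right)}}{30134} = \frac{\left(-6\right) 288}{30134} = \left(-1728\right) \frac{1}{30134} = - \frac{864}{15067}$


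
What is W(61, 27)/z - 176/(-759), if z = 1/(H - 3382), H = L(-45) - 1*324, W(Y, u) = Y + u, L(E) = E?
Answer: -22776056/69 ≈ -3.3009e+5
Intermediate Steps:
H = -369 (H = -45 - 1*324 = -45 - 324 = -369)
z = -1/3751 (z = 1/(-369 - 3382) = 1/(-3751) = -1/3751 ≈ -0.00026660)
W(61, 27)/z - 176/(-759) = (61 + 27)/(-1/3751) - 176/(-759) = 88*(-3751) - 176*(-1/759) = -330088 + 16/69 = -22776056/69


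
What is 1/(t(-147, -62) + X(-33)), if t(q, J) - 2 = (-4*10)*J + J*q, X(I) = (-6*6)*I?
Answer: 1/12784 ≈ 7.8223e-5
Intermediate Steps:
X(I) = -36*I
t(q, J) = 2 - 40*J + J*q (t(q, J) = 2 + ((-4*10)*J + J*q) = 2 + (-40*J + J*q) = 2 - 40*J + J*q)
1/(t(-147, -62) + X(-33)) = 1/((2 - 40*(-62) - 62*(-147)) - 36*(-33)) = 1/((2 + 2480 + 9114) + 1188) = 1/(11596 + 1188) = 1/12784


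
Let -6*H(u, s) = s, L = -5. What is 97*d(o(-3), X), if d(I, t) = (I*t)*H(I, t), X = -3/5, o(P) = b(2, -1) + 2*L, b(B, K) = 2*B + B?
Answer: 582/25 ≈ 23.280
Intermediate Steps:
b(B, K) = 3*B
H(u, s) = -s/6
o(P) = -4 (o(P) = 3*2 + 2*(-5) = 6 - 10 = -4)
X = -3/5 (X = -3*1/5 = -3/5 ≈ -0.60000)
d(I, t) = -I*t**2/6 (d(I, t) = (I*t)*(-t/6) = -I*t**2/6)
97*d(o(-3), X) = 97*(-1/6*(-4)*(-3/5)**2) = 97*(-1/6*(-4)*9/25) = 97*(6/25) = 582/25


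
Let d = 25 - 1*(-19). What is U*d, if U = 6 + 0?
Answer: 264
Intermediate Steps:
d = 44 (d = 25 + 19 = 44)
U = 6
U*d = 6*44 = 264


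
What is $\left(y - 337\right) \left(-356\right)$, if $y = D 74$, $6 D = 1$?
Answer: $\frac{346744}{3} \approx 1.1558 \cdot 10^{5}$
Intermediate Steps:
$D = \frac{1}{6}$ ($D = \frac{1}{6} \cdot 1 = \frac{1}{6} \approx 0.16667$)
$y = \frac{37}{3}$ ($y = \frac{1}{6} \cdot 74 = \frac{37}{3} \approx 12.333$)
$\left(y - 337\right) \left(-356\right) = \left(\frac{37}{3} - 337\right) \left(-356\right) = \left(- \frac{974}{3}\right) \left(-356\right) = \frac{346744}{3}$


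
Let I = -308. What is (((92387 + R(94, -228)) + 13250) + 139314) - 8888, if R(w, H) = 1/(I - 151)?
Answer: 108352916/459 ≈ 2.3606e+5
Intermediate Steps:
R(w, H) = -1/459 (R(w, H) = 1/(-308 - 151) = 1/(-459) = -1/459)
(((92387 + R(94, -228)) + 13250) + 139314) - 8888 = (((92387 - 1/459) + 13250) + 139314) - 8888 = ((42405632/459 + 13250) + 139314) - 8888 = (48487382/459 + 139314) - 8888 = 112432508/459 - 8888 = 108352916/459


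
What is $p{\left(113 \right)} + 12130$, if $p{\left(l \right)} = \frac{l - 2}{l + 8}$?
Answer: $\frac{1467841}{121} \approx 12131.0$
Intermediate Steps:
$p{\left(l \right)} = \frac{-2 + l}{8 + l}$
$p{\left(113 \right)} + 12130 = \frac{-2 + 113}{8 + 113} + 12130 = \frac{1}{121} \cdot 111 + 12130 = \frac{111}{121} + 12130 = \frac{1467841}{121}$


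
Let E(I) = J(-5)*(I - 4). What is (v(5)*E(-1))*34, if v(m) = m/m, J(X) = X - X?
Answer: 0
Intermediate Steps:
J(X) = 0
v(m) = 1
E(I) = 0 (E(I) = 0*(I - 4) = 0*(-4 + I) = 0)
(v(5)*E(-1))*34 = (1*0)*34 = 0*34 = 0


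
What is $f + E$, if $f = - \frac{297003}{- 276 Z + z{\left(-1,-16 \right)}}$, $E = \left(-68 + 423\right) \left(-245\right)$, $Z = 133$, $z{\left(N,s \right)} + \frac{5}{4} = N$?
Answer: $- \frac{4256769321}{48947} \approx -86967.0$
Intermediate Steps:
$z{\left(N,s \right)} = - \frac{5}{4} + N$
$E = -86975$ ($E = 355 \left(-245\right) = -86975$)
$f = \frac{396004}{48947}$ ($f = - \frac{297003}{\left(-276\right) 133 - \frac{9}{4}} = - \frac{297003}{-36708 - \frac{9}{4}} = - \frac{297003}{- \frac{146841}{4}} = \left(-297003\right) \left(- \frac{4}{146841}\right) = \frac{396004}{48947} \approx 8.0905$)
$f + E = \frac{396004}{48947} - 86975 = - \frac{4256769321}{48947}$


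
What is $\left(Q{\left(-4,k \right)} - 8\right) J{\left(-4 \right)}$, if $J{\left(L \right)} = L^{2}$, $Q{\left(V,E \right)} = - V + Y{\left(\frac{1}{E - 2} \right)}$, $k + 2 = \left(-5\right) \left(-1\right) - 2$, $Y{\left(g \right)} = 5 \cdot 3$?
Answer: $176$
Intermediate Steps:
$Y{\left(g \right)} = 15$
$k = 1$ ($k = -2 - -3 = -2 + \left(5 - 2\right) = -2 + 3 = 1$)
$Q{\left(V,E \right)} = 15 - V$ ($Q{\left(V,E \right)} = - V + 15 = 15 - V$)
$\left(Q{\left(-4,k \right)} - 8\right) J{\left(-4 \right)} = \left(\left(15 - -4\right) - 8\right) \left(-4\right)^{2} = \left(\left(15 + 4\right) - 8\right) 16 = \left(19 - 8\right) 16 = 11 \cdot 16 = 176$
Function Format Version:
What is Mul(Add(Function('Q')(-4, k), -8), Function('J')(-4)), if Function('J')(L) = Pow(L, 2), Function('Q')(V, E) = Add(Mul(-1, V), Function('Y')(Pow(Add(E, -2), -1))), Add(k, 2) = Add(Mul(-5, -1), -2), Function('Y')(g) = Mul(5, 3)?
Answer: 176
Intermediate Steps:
Function('Y')(g) = 15
k = 1 (k = Add(-2, Add(Mul(-5, -1), -2)) = Add(-2, Add(5, -2)) = Add(-2, 3) = 1)
Function('Q')(V, E) = Add(15, Mul(-1, V)) (Function('Q')(V, E) = Add(Mul(-1, V), 15) = Add(15, Mul(-1, V)))
Mul(Add(Function('Q')(-4, k), -8), Function('J')(-4)) = Mul(Add(Add(15, Mul(-1, -4)), -8), Pow(-4, 2)) = Mul(Add(Add(15, 4), -8), 16) = Mul(Add(19, -8), 16) = Mul(11, 16) = 176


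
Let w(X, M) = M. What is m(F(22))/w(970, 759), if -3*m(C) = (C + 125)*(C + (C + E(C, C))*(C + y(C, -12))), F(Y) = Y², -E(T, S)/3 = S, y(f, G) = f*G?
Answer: -4135516/3 ≈ -1.3785e+6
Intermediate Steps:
y(f, G) = G*f
E(T, S) = -3*S
m(C) = -(125 + C)*(C + 22*C²)/3 (m(C) = -(C + 125)*(C + (C - 3*C)*(C - 12*C))/3 = -(125 + C)*(C + (-2*C)*(-11*C))/3 = -(125 + C)*(C + 22*C²)/3)
m(F(22))/w(970, 759) = ((⅓)*22²*(-125 - 2751*22² - 22*(22²)²))/759 = ((⅓)*484*(-125 - 2751*484 - 22*484²))*(1/759) = ((⅓)*484*(-125 - 1331484 - 22*234256))*(1/759) = ((⅓)*484*(-125 - 1331484 - 5153632))*(1/759) = ((⅓)*484*(-6485241))*(1/759) = -1046285548*1/759 = -4135516/3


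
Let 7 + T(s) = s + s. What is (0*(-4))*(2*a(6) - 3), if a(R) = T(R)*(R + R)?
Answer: 0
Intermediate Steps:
T(s) = -7 + 2*s (T(s) = -7 + (s + s) = -7 + 2*s)
a(R) = 2*R*(-7 + 2*R) (a(R) = (-7 + 2*R)*(R + R) = (-7 + 2*R)*(2*R) = 2*R*(-7 + 2*R))
(0*(-4))*(2*a(6) - 3) = (0*(-4))*(2*(2*6*(-7 + 2*6)) - 3) = 0*(2*(2*6*(-7 + 12)) - 3) = 0*(2*(2*6*5) - 3) = 0*(2*60 - 3) = 0*(120 - 3) = 0*117 = 0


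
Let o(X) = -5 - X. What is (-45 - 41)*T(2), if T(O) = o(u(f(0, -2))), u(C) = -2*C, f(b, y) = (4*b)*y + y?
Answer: 774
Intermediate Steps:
f(b, y) = y + 4*b*y (f(b, y) = 4*b*y + y = y + 4*b*y)
T(O) = -9 (T(O) = -5 - (-2)*(-2*(1 + 4*0)) = -5 - (-2)*(-2*(1 + 0)) = -5 - (-2)*(-2*1) = -5 - (-2)*(-2) = -5 - 1*4 = -5 - 4 = -9)
(-45 - 41)*T(2) = (-45 - 41)*(-9) = -86*(-9) = 774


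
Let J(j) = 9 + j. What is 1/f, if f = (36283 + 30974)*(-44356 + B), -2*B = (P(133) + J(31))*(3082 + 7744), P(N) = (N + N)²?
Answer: -1/25777126585728 ≈ -3.8794e-14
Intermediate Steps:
P(N) = 4*N² (P(N) = (2*N)² = 4*N²)
B = -383218748 (B = -(4*133² + (9 + 31))*(3082 + 7744)/2 = -(4*17689 + 40)*10826/2 = -(70756 + 40)*10826/2 = -35398*10826 = -½*766437496 = -383218748)
f = -25777126585728 (f = (36283 + 30974)*(-44356 - 383218748) = 67257*(-383263104) = -25777126585728)
1/f = 1/(-25777126585728) = -1/25777126585728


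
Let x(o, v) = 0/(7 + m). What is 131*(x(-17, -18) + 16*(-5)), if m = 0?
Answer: -10480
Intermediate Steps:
x(o, v) = 0 (x(o, v) = 0/(7 + 0) = 0/7 = (1/7)*0 = 0)
131*(x(-17, -18) + 16*(-5)) = 131*(0 + 16*(-5)) = 131*(0 - 80) = 131*(-80) = -10480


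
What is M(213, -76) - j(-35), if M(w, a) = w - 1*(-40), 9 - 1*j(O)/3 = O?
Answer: 121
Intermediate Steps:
j(O) = 27 - 3*O
M(w, a) = 40 + w (M(w, a) = w + 40 = 40 + w)
M(213, -76) - j(-35) = (40 + 213) - (27 - 3*(-35)) = 253 - (27 + 105) = 253 - 1*132 = 253 - 132 = 121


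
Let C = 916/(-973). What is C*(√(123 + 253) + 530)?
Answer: -485480/973 - 1832*√94/973 ≈ -517.21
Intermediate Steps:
C = -916/973 (C = 916*(-1/973) = -916/973 ≈ -0.94142)
C*(√(123 + 253) + 530) = -916*(√(123 + 253) + 530)/973 = -916*(√376 + 530)/973 = -916*(2*√94 + 530)/973 = -916*(530 + 2*√94)/973 = -485480/973 - 1832*√94/973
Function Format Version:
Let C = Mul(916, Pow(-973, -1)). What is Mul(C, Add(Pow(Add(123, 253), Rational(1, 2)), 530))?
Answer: Add(Rational(-485480, 973), Mul(Rational(-1832, 973), Pow(94, Rational(1, 2)))) ≈ -517.21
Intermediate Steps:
C = Rational(-916, 973) (C = Mul(916, Rational(-1, 973)) = Rational(-916, 973) ≈ -0.94142)
Mul(C, Add(Pow(Add(123, 253), Rational(1, 2)), 530)) = Mul(Rational(-916, 973), Add(Pow(Add(123, 253), Rational(1, 2)), 530)) = Mul(Rational(-916, 973), Add(Pow(376, Rational(1, 2)), 530)) = Mul(Rational(-916, 973), Add(Mul(2, Pow(94, Rational(1, 2))), 530)) = Mul(Rational(-916, 973), Add(530, Mul(2, Pow(94, Rational(1, 2))))) = Add(Rational(-485480, 973), Mul(Rational(-1832, 973), Pow(94, Rational(1, 2))))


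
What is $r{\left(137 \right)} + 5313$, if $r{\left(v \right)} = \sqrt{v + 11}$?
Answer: $5313 + 2 \sqrt{37} \approx 5325.2$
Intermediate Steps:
$r{\left(v \right)} = \sqrt{11 + v}$
$r{\left(137 \right)} + 5313 = \sqrt{11 + 137} + 5313 = \sqrt{148} + 5313 = 2 \sqrt{37} + 5313 = 5313 + 2 \sqrt{37}$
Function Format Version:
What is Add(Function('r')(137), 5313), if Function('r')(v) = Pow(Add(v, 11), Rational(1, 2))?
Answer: Add(5313, Mul(2, Pow(37, Rational(1, 2)))) ≈ 5325.2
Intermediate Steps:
Function('r')(v) = Pow(Add(11, v), Rational(1, 2))
Add(Function('r')(137), 5313) = Add(Pow(Add(11, 137), Rational(1, 2)), 5313) = Add(Pow(148, Rational(1, 2)), 5313) = Add(Mul(2, Pow(37, Rational(1, 2))), 5313) = Add(5313, Mul(2, Pow(37, Rational(1, 2))))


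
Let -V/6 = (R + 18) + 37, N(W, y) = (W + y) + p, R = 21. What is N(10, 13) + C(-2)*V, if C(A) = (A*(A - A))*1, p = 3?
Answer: 26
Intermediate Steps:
C(A) = 0 (C(A) = (A*0)*1 = 0*1 = 0)
N(W, y) = 3 + W + y (N(W, y) = (W + y) + 3 = 3 + W + y)
V = -456 (V = -6*((21 + 18) + 37) = -6*(39 + 37) = -6*76 = -456)
N(10, 13) + C(-2)*V = (3 + 10 + 13) + 0*(-456) = 26 + 0 = 26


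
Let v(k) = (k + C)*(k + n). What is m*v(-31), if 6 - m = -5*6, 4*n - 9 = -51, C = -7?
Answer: 56772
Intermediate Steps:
n = -21/2 (n = 9/4 + (¼)*(-51) = 9/4 - 51/4 = -21/2 ≈ -10.500)
v(k) = (-7 + k)*(-21/2 + k) (v(k) = (k - 7)*(k - 21/2) = (-7 + k)*(-21/2 + k))
m = 36 (m = 6 - (-5)*6 = 6 - 1*(-30) = 6 + 30 = 36)
m*v(-31) = 36*(147/2 + (-31)² - 35/2*(-31)) = 36*(147/2 + 961 + 1085/2) = 36*1577 = 56772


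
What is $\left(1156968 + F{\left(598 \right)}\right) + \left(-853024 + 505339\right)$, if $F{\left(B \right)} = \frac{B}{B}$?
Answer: $809284$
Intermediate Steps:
$F{\left(B \right)} = 1$
$\left(1156968 + F{\left(598 \right)}\right) + \left(-853024 + 505339\right) = \left(1156968 + 1\right) + \left(-853024 + 505339\right) = 1156969 - 347685 = 809284$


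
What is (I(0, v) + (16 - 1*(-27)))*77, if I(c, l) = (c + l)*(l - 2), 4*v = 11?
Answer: 55517/16 ≈ 3469.8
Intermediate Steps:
v = 11/4 (v = (1/4)*11 = 11/4 ≈ 2.7500)
I(c, l) = (-2 + l)*(c + l) (I(c, l) = (c + l)*(-2 + l) = (-2 + l)*(c + l))
(I(0, v) + (16 - 1*(-27)))*77 = (((11/4)**2 - 2*0 - 2*11/4 + 0*(11/4)) + (16 - 1*(-27)))*77 = ((121/16 + 0 - 11/2 + 0) + (16 + 27))*77 = (33/16 + 43)*77 = (721/16)*77 = 55517/16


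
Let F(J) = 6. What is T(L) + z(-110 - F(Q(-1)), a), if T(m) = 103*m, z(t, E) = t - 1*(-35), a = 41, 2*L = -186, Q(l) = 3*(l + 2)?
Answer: -9660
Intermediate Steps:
Q(l) = 6 + 3*l (Q(l) = 3*(2 + l) = 6 + 3*l)
L = -93 (L = (½)*(-186) = -93)
z(t, E) = 35 + t (z(t, E) = t + 35 = 35 + t)
T(L) + z(-110 - F(Q(-1)), a) = 103*(-93) + (35 + (-110 - 1*6)) = -9579 + (35 + (-110 - 6)) = -9579 + (35 - 116) = -9579 - 81 = -9660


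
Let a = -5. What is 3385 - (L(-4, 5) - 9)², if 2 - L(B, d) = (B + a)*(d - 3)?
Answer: 3264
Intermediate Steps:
L(B, d) = 2 - (-5 + B)*(-3 + d) (L(B, d) = 2 - (B - 5)*(d - 3) = 2 - (-5 + B)*(-3 + d))
3385 - (L(-4, 5) - 9)² = 3385 - ((-13 + 3*(-4) + 5*5 - 1*(-4)*5) - 9)² = 3385 - ((-13 - 12 + 25 + 20) - 9)² = 3385 - (20 - 9)² = 3385 - 1*11² = 3385 - 1*121 = 3385 - 121 = 3264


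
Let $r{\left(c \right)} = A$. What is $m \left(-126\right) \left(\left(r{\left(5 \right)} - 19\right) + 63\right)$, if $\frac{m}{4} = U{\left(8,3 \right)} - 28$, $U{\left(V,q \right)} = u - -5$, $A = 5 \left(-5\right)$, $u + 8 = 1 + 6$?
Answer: $229824$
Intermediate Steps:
$u = -1$ ($u = -8 + \left(1 + 6\right) = -8 + 7 = -1$)
$A = -25$
$r{\left(c \right)} = -25$
$U{\left(V,q \right)} = 4$ ($U{\left(V,q \right)} = -1 - -5 = -1 + 5 = 4$)
$m = -96$ ($m = 4 \left(4 - 28\right) = 4 \left(-24\right) = -96$)
$m \left(-126\right) \left(\left(r{\left(5 \right)} - 19\right) + 63\right) = \left(-96\right) \left(-126\right) \left(\left(-25 - 19\right) + 63\right) = 12096 \left(-44 + 63\right) = 12096 \cdot 19 = 229824$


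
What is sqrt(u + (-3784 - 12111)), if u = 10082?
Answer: I*sqrt(5813) ≈ 76.243*I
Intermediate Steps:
sqrt(u + (-3784 - 12111)) = sqrt(10082 + (-3784 - 12111)) = sqrt(10082 - 15895) = sqrt(-5813) = I*sqrt(5813)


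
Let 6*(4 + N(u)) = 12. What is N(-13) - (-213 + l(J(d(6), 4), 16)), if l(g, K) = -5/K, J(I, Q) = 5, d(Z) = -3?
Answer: 3381/16 ≈ 211.31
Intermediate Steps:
N(u) = -2 (N(u) = -4 + (⅙)*12 = -4 + 2 = -2)
N(-13) - (-213 + l(J(d(6), 4), 16)) = -2 - (-213 - 5/16) = -2 - 1*(-3413/16) = -2 + 3413/16 = 3381/16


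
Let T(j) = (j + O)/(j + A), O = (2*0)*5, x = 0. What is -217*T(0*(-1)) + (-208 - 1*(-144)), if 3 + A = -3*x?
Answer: -64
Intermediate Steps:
O = 0 (O = 0*5 = 0)
A = -3 (A = -3 - 3*0 = -3 + 0 = -3)
T(j) = j/(-3 + j) (T(j) = (j + 0)/(j - 3) = j/(-3 + j))
-217*T(0*(-1)) + (-208 - 1*(-144)) = -217*0*(-1)/(-3 + 0*(-1)) + (-208 - 1*(-144)) = -0/(-3 + 0) + (-208 + 144) = -0/(-3) - 64 = -0*(-1)/3 - 64 = -217*0 - 64 = 0 - 64 = -64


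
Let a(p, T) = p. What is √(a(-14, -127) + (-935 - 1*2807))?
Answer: 2*I*√939 ≈ 61.286*I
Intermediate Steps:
√(a(-14, -127) + (-935 - 1*2807)) = √(-14 + (-935 - 1*2807)) = √(-14 + (-935 - 2807)) = √(-14 - 3742) = √(-3756) = 2*I*√939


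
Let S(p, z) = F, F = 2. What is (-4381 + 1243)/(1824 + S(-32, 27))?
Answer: -1569/913 ≈ -1.7185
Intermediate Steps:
S(p, z) = 2
(-4381 + 1243)/(1824 + S(-32, 27)) = (-4381 + 1243)/(1824 + 2) = -3138/1826 = -3138*1/1826 = -1569/913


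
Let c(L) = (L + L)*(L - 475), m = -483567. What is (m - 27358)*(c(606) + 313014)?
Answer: -241047262050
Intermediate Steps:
c(L) = 2*L*(-475 + L) (c(L) = (2*L)*(-475 + L) = 2*L*(-475 + L))
(m - 27358)*(c(606) + 313014) = (-483567 - 27358)*(2*606*(-475 + 606) + 313014) = -510925*(2*606*131 + 313014) = -510925*(158772 + 313014) = -510925*471786 = -241047262050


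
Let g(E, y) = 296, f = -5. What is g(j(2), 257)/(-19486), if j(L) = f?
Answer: -148/9743 ≈ -0.015190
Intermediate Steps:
j(L) = -5
g(j(2), 257)/(-19486) = 296/(-19486) = 296*(-1/19486) = -148/9743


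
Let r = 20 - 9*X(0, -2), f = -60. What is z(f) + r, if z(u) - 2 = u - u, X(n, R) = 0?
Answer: 22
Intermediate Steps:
z(u) = 2 (z(u) = 2 + (u - u) = 2 + 0 = 2)
r = 20 (r = 20 - 9*0 = 20 + 0 = 20)
z(f) + r = 2 + 20 = 22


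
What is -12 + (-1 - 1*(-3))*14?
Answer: 16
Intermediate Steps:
-12 + (-1 - 1*(-3))*14 = -12 + (-1 + 3)*14 = -12 + 2*14 = -12 + 28 = 16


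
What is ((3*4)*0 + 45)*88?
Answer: 3960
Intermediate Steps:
((3*4)*0 + 45)*88 = (12*0 + 45)*88 = (0 + 45)*88 = 45*88 = 3960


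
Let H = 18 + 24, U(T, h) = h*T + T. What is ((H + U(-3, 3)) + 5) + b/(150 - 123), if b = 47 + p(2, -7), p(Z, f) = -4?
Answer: 988/27 ≈ 36.593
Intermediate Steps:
U(T, h) = T + T*h (U(T, h) = T*h + T = T + T*h)
H = 42
b = 43 (b = 47 - 4 = 43)
((H + U(-3, 3)) + 5) + b/(150 - 123) = ((42 - 3*(1 + 3)) + 5) + 43/(150 - 123) = ((42 - 3*4) + 5) + 43/27 = ((42 - 12) + 5) + 43*(1/27) = (30 + 5) + 43/27 = 35 + 43/27 = 988/27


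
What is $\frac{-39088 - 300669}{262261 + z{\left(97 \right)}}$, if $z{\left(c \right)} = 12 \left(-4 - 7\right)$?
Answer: $- \frac{339757}{262129} \approx -1.2961$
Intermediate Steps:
$z{\left(c \right)} = -132$ ($z{\left(c \right)} = 12 \left(-11\right) = -132$)
$\frac{-39088 - 300669}{262261 + z{\left(97 \right)}} = \frac{-39088 - 300669}{262261 - 132} = - \frac{339757}{262129}$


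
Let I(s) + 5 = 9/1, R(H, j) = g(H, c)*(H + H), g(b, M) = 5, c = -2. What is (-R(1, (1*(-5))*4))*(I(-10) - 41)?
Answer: 370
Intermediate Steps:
R(H, j) = 10*H (R(H, j) = 5*(H + H) = 5*(2*H) = 10*H)
I(s) = 4 (I(s) = -5 + 9/1 = -5 + 9*1 = -5 + 9 = 4)
(-R(1, (1*(-5))*4))*(I(-10) - 41) = (-10)*(4 - 41) = -1*10*(-37) = -10*(-37) = 370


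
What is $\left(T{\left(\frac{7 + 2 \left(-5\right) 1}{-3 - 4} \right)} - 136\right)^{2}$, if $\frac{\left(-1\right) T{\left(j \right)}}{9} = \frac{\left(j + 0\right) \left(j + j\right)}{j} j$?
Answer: $\frac{46594276}{2401} \approx 19406.0$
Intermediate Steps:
$T{\left(j \right)} = - 18 j^{2}$ ($T{\left(j \right)} = - 9 \frac{\left(j + 0\right) \left(j + j\right)}{j} j = - 9 \frac{j 2 j}{j} j = - 9 \frac{2 j^{2}}{j} j = - 9 \cdot 2 j j = - 9 \cdot 2 j^{2} = - 18 j^{2}$)
$\left(T{\left(\frac{7 + 2 \left(-5\right) 1}{-3 - 4} \right)} - 136\right)^{2} = \left(- 18 \left(\frac{7 + 2 \left(-5\right) 1}{-3 - 4}\right)^{2} - 136\right)^{2} = \left(- 18 \left(\frac{7 - 10}{-7}\right)^{2} - 136\right)^{2} = \left(- 18 \left(\left(7 - 10\right) \left(- \frac{1}{7}\right)\right)^{2} - 136\right)^{2} = \left(- 18 \left(\left(-3\right) \left(- \frac{1}{7}\right)\right)^{2} - 136\right)^{2} = \left(- 18 \left(\frac{3}{7}\right)^{2} - 136\right)^{2} = \left(\left(-18\right) \frac{9}{49} - 136\right)^{2} = \left(- \frac{162}{49} - 136\right)^{2} = \left(- \frac{6826}{49}\right)^{2} = \frac{46594276}{2401}$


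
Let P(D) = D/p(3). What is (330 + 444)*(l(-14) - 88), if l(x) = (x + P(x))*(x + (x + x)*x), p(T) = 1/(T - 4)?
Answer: -68112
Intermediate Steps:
p(T) = 1/(-4 + T)
P(D) = -D (P(D) = D/(1/(-4 + 3)) = D/(1/(-1)) = D/(-1) = D*(-1) = -D)
l(x) = 0 (l(x) = (x - x)*(x + (x + x)*x) = 0*(x + (2*x)*x) = 0*(x + 2*x²) = 0)
(330 + 444)*(l(-14) - 88) = (330 + 444)*(0 - 88) = 774*(-88) = -68112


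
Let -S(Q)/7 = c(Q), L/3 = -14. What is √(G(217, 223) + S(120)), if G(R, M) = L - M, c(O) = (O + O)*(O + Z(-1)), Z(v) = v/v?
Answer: I*√203545 ≈ 451.16*I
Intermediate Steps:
Z(v) = 1
L = -42 (L = 3*(-14) = -42)
c(O) = 2*O*(1 + O) (c(O) = (O + O)*(O + 1) = (2*O)*(1 + O) = 2*O*(1 + O))
G(R, M) = -42 - M
S(Q) = -14*Q*(1 + Q)
√(G(217, 223) + S(120)) = √((-42 - 1*223) - 14*120*(1 + 120)) = √((-42 - 223) - 14*120*121) = √(-265 - 203280) = √(-203545) = I*√203545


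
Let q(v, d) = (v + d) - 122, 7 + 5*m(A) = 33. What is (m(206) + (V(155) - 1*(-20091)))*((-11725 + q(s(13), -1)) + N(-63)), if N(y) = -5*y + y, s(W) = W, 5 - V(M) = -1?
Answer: -1164218913/5 ≈ -2.3284e+8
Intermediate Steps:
V(M) = 6 (V(M) = 5 - 1*(-1) = 5 + 1 = 6)
m(A) = 26/5 (m(A) = -7/5 + (⅕)*33 = -7/5 + 33/5 = 26/5)
q(v, d) = -122 + d + v (q(v, d) = (d + v) - 122 = -122 + d + v)
N(y) = -4*y
(m(206) + (V(155) - 1*(-20091)))*((-11725 + q(s(13), -1)) + N(-63)) = (26/5 + (6 - 1*(-20091)))*((-11725 + (-122 - 1 + 13)) - 4*(-63)) = (26/5 + (6 + 20091))*((-11725 - 110) + 252) = (26/5 + 20097)*(-11835 + 252) = (100511/5)*(-11583) = -1164218913/5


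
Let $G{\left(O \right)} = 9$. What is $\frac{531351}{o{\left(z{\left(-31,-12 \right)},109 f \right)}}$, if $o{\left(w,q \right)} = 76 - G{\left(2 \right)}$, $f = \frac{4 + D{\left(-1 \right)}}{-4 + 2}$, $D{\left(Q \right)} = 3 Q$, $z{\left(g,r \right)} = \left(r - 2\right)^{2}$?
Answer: $\frac{531351}{67} \approx 7930.6$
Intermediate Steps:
$z{\left(g,r \right)} = \left(-2 + r\right)^{2}$
$f = - \frac{1}{2}$ ($f = \frac{4 + 3 \left(-1\right)}{-4 + 2} = \frac{4 - 3}{-2} = 1 \left(- \frac{1}{2}\right) = - \frac{1}{2} \approx -0.5$)
$o{\left(w,q \right)} = 67$ ($o{\left(w,q \right)} = 76 - 9 = 67$)
$\frac{531351}{o{\left(z{\left(-31,-12 \right)},109 f \right)}} = \frac{531351}{67}$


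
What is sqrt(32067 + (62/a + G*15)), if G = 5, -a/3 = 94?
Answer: sqrt(639010731)/141 ≈ 179.28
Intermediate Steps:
a = -282 (a = -3*94 = -282)
sqrt(32067 + (62/a + G*15)) = sqrt(32067 + (62/(-282) + 5*15)) = sqrt(32067 + (-1/282*62 + 75)) = sqrt(32067 + (-31/141 + 75)) = sqrt(32067 + 10544/141) = sqrt(4531991/141) = sqrt(639010731)/141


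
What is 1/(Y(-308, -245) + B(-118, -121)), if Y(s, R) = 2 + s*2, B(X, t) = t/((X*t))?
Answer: -118/72453 ≈ -0.0016286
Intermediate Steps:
B(X, t) = 1/X (B(X, t) = t*(1/(X*t)) = 1/X)
Y(s, R) = 2 + 2*s
1/(Y(-308, -245) + B(-118, -121)) = 1/((2 + 2*(-308)) + 1/(-118)) = 1/((2 - 616) - 1/118) = 1/(-614 - 1/118) = 1/(-72453/118) = -118/72453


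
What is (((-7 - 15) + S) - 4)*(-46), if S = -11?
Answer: 1702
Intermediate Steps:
(((-7 - 15) + S) - 4)*(-46) = (((-7 - 15) - 11) - 4)*(-46) = ((-22 - 11) - 4)*(-46) = (-33 - 4)*(-46) = -37*(-46) = 1702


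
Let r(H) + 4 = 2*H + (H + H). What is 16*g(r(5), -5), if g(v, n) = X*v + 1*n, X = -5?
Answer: -1360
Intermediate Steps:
r(H) = -4 + 4*H (r(H) = -4 + (2*H + (H + H)) = -4 + (2*H + 2*H) = -4 + 4*H)
g(v, n) = n - 5*v (g(v, n) = -5*v + 1*n = -5*v + n = n - 5*v)
16*g(r(5), -5) = 16*(-5 - 5*(-4 + 4*5)) = 16*(-5 - 5*(-4 + 20)) = 16*(-5 - 5*16) = 16*(-5 - 80) = 16*(-85) = -1360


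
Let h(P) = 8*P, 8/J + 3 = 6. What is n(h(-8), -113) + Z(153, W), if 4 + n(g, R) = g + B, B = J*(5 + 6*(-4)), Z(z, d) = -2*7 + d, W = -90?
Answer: -668/3 ≈ -222.67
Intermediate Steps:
J = 8/3 (J = 8/(-3 + 6) = 8/3 ≈ 2.6667)
Z(z, d) = -14 + d
B = -152/3 (B = 8*(5 + 6*(-4))/3 = 8*(5 - 24)/3 = (8/3)*(-19) = -152/3 ≈ -50.667)
n(g, R) = -164/3 + g (n(g, R) = -4 + (g - 152/3) = -4 + (-152/3 + g) = -164/3 + g)
n(h(-8), -113) + Z(153, W) = (-164/3 + 8*(-8)) + (-14 - 90) = (-164/3 - 64) - 104 = -356/3 - 104 = -668/3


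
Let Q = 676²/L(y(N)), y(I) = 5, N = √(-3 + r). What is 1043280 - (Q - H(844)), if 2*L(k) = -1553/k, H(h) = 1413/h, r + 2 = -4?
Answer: 1371319552789/1310732 ≈ 1.0462e+6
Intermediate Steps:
r = -6 (r = -2 - 4 = -6)
N = 3*I (N = √(-3 - 6) = √(-9) = 3*I ≈ 3.0*I)
L(k) = -1553/(2*k) (L(k) = (-1553/k)/2 = -1553/(2*k))
Q = -4569760/1553 (Q = 676²/((-1553/2/5)) = 456976/((-1553/2*⅕)) = 456976/(-1553/10) = 456976*(-10/1553) = -4569760/1553 ≈ -2942.5)
1043280 - (Q - H(844)) = 1043280 - (-4569760/1553 - 1413/844) = 1043280 - 1*(-3859071829/1310732) = 1043280 + 3859071829/1310732 = 1371319552789/1310732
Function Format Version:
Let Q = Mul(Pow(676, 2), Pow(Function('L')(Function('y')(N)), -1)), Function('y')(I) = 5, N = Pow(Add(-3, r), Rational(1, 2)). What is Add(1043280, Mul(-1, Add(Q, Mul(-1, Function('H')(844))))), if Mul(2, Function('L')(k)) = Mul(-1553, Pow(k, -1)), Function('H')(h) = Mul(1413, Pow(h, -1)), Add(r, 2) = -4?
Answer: Rational(1371319552789, 1310732) ≈ 1.0462e+6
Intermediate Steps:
r = -6 (r = Add(-2, -4) = -6)
N = Mul(3, I) (N = Pow(Add(-3, -6), Rational(1, 2)) = Pow(-9, Rational(1, 2)) = Mul(3, I) ≈ Mul(3.0000, I))
Function('L')(k) = Mul(Rational(-1553, 2), Pow(k, -1)) (Function('L')(k) = Mul(Rational(1, 2), Mul(-1553, Pow(k, -1))) = Mul(Rational(-1553, 2), Pow(k, -1)))
Q = Rational(-4569760, 1553) (Q = Mul(Pow(676, 2), Pow(Mul(Rational(-1553, 2), Pow(5, -1)), -1)) = Mul(456976, Pow(Mul(Rational(-1553, 2), Rational(1, 5)), -1)) = Mul(456976, Pow(Rational(-1553, 10), -1)) = Mul(456976, Rational(-10, 1553)) = Rational(-4569760, 1553) ≈ -2942.5)
Add(1043280, Mul(-1, Add(Q, Mul(-1, Function('H')(844))))) = Add(1043280, Mul(-1, Add(Rational(-4569760, 1553), Mul(-1, Mul(1413, Pow(844, -1)))))) = Add(1043280, Mul(-1, Add(Rational(-4569760, 1553), Mul(-1, Mul(1413, Rational(1, 844)))))) = Add(1043280, Mul(-1, Add(Rational(-4569760, 1553), Mul(-1, Rational(1413, 844))))) = Add(1043280, Mul(-1, Add(Rational(-4569760, 1553), Rational(-1413, 844)))) = Add(1043280, Mul(-1, Rational(-3859071829, 1310732))) = Add(1043280, Rational(3859071829, 1310732)) = Rational(1371319552789, 1310732)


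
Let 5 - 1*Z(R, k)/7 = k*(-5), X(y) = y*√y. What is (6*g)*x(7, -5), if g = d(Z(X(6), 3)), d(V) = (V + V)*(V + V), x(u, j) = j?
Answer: -2352000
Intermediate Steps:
X(y) = y^(3/2)
Z(R, k) = 35 + 35*k (Z(R, k) = 35 - 7*k*(-5) = 35 - (-35)*k = 35 + 35*k)
d(V) = 4*V² (d(V) = (2*V)*(2*V) = 4*V²)
g = 78400 (g = 4*(35 + 35*3)² = 4*(35 + 105)² = 4*140² = 4*19600 = 78400)
(6*g)*x(7, -5) = (6*78400)*(-5) = 470400*(-5) = -2352000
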